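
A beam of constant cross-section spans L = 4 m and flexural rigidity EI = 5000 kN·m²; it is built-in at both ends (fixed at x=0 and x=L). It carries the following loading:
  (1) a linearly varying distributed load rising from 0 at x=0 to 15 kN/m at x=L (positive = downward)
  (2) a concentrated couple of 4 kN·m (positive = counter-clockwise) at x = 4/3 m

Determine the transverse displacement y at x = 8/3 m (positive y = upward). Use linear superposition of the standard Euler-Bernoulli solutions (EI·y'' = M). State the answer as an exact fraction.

y(8/3) = -4/5625 m

Load 1 — triangular load w₀=15 kN/m (0→w₀ over full span):
  y_1 = -w₀x²(L-x)²(x+2L)/(120LEI) = -15·(8/3)²·(4-(8/3))²·((8/3)+2·4)/(120·4·5000) = -128/151875 m
Load 2 — applied couple M₀=4 kN·m at a=4/3 m (b=L-a=8/3):
  y_2 = (R_Ax³/6 - M_Ax²/2 - M₀(x-a)²/2)/EI  [x>a] with R_A=4/3, M_A=0 = ((4/3)·(8/3)³/6 - 0·(8/3)²/2 - 4·((8/3)-(4/3))²/2)/5000 = 4/30375 m
Superposition: y = Σ y_i = -4/5625 m ≈ -0.000711 m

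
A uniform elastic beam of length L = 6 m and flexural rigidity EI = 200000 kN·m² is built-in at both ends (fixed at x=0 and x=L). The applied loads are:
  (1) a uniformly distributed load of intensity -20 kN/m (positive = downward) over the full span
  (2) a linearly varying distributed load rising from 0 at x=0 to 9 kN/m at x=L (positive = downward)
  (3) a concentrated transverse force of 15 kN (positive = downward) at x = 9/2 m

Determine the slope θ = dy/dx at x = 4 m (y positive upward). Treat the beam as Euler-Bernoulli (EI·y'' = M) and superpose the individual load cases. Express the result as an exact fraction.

Load 1 — uniform load w=-20 kN/m over full span:
  θ_1 = -wx(L-x)(L-2x)/(12EI) = -(-20)·4·(6-4)·(6-2·4)/(12·200000) = -1/7500 rad
Load 2 — triangular load w₀=9 kN/m (0→w₀ over full span):
  θ_2 = -w₀(2x(L-x)(L-2x)(x+2L)+x²(L-x)²)/(120LEI) = -9·(2·4·(6-4)·(6-2·4)·(4+2·6)+4²·(6-4)²)/(120·6·200000) = 7/250000 rad
Load 3 — point force P=15 kN at a=9/2 m (b=L-a=3/2):
  θ_3 = -Pb²x(2aL-(3a+b)x)/(2L³EI)  [x≤a] = -15·(3/2)²·4·(2·(9/2)·6-(3·(9/2)+(3/2))·4)/(2·6³·200000) = 3/320000 rad
Superposition: θ = Σ θ_i = -2303/24000000 rad ≈ -0.000096 rad

θ(4) = -2303/24000000 rad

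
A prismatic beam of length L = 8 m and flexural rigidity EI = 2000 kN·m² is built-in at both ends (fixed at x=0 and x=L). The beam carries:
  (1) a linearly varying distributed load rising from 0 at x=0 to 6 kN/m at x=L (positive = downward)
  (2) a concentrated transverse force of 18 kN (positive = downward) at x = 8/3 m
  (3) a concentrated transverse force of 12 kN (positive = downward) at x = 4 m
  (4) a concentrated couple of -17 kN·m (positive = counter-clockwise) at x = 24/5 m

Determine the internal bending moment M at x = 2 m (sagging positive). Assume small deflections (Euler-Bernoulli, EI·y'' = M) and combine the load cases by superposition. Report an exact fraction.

Load 1 — triangular load w₀=6 kN/m (0→w₀ over full span):
  M_1 = 3w₀Lx/20 - w₀L²/30 - w₀x³/(6L) = 3·6·8·2/20 - 6·8²/30 - 6·2³/(6·8) = 3/5 kN·m
Load 2 — point force P=18 kN at a=8/3 m (b=L-a=16/3):
  M_2 = Pb²(3a+b)x/L³ - Pab²/L²  [x≤a] = 18·(16/3)²·(3·(8/3)+(16/3))·2/8³ - 18·(8/3)·(16/3)²/8² = 16/3 kN·m
Load 3 — point force P=12 kN at a=4 m (b=L-a=4):
  M_3 = Pb²(3a+b)x/L³ - Pab²/L²  [x≤a] = 12·4²·(3·4+4)·2/8³ - 12·4·4²/8² = 0 kN·m
Load 4 — applied couple M₀=-17 kN·m at a=24/5 m (b=L-a=16/5):
  M_4 = R_Ax - M_A  [x≤a] with R_A=-153/50, M_A=-136/25 = (-153/50)·2 - (-136/25) = -17/25 kN·m
Superposition: M = Σ M_i = 394/75 kN·m ≈ 5.253333 kN·m

M(2) = 394/75 kN·m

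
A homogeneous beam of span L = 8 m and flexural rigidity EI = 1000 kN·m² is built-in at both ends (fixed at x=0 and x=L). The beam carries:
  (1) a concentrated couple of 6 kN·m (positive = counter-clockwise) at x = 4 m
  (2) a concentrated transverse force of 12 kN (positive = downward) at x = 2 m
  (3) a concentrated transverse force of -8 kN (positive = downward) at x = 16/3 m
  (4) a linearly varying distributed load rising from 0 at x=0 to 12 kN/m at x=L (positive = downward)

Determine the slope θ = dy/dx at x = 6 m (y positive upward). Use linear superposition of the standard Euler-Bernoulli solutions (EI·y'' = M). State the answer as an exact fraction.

θ(6) = 1979/90000 rad

Load 1 — applied couple M₀=6 kN·m at a=4 m (b=L-a=4):
  θ_1 = (R_Ax²/2 - M_Ax - M₀(x-a))/EI  [x>a] with R_A=9/8, M_A=3/2 = ((9/8)·6²/2 - (3/2)·6 - 6·(6-4))/1000 = -3/4000 rad
Load 2 — point force P=12 kN at a=2 m (b=L-a=6):
  θ_2 = Pa²(L-x)(2bL-(3b+a)(L-x))/(2L³EI)  [x>a] = 12·2²·(8-6)·(2·6·8-(3·6+2)·(8-6))/(2·8³·1000) = 21/4000 rad
Load 3 — point force P=-8 kN at a=16/3 m (b=L-a=8/3):
  θ_3 = Pa²(L-x)(2bL-(3b+a)(L-x))/(2L³EI)  [x>a] = (-8)·(16/3)²·(8-6)·(2·(8/3)·8-(3·(8/3)+(16/3))·(8-6))/(2·8³·1000) = -8/1125 rad
Load 4 — triangular load w₀=12 kN/m (0→w₀ over full span):
  θ_4 = -w₀(2x(L-x)(L-2x)(x+2L)+x²(L-x)²)/(120LEI) = -12·(2·6·(8-6)·(8-2·6)·(6+2·8)+6²·(8-6)²)/(120·8·1000) = 123/5000 rad
Superposition: θ = Σ θ_i = 1979/90000 rad ≈ 0.021989 rad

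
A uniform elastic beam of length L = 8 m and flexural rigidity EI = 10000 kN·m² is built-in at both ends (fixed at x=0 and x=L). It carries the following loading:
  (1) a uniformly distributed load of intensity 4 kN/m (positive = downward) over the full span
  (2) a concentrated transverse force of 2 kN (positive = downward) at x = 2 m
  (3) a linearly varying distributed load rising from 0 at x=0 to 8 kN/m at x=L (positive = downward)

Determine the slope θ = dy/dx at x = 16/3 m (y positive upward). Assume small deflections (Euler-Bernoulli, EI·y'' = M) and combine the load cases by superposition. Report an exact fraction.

θ(16/3) = 3847/1518750 rad

Load 1 — uniform load w=4 kN/m over full span:
  θ_1 = -wx(L-x)(L-2x)/(12EI) = -4·(16/3)·(8-(16/3))·(8-2·(16/3))/(12·10000) = 64/50625 rad
Load 2 — point force P=2 kN at a=2 m (b=L-a=6):
  θ_2 = Pa²(L-x)(2bL-(3b+a)(L-x))/(2L³EI)  [x>a] = 2·2²·(8-(16/3))·(2·6·8-(3·6+2)·(8-(16/3)))/(2·8³·10000) = 1/11250 rad
Load 3 — triangular load w₀=8 kN/m (0→w₀ over full span):
  θ_3 = -w₀(2x(L-x)(L-2x)(x+2L)+x²(L-x)²)/(120LEI) = -8·(2·(16/3)·(8-(16/3))·(8-2·(16/3))·((16/3)+2·8)+(16/3)²·(8-(16/3))²)/(120·8·10000) = 896/759375 rad
Superposition: θ = Σ θ_i = 3847/1518750 rad ≈ 0.002533 rad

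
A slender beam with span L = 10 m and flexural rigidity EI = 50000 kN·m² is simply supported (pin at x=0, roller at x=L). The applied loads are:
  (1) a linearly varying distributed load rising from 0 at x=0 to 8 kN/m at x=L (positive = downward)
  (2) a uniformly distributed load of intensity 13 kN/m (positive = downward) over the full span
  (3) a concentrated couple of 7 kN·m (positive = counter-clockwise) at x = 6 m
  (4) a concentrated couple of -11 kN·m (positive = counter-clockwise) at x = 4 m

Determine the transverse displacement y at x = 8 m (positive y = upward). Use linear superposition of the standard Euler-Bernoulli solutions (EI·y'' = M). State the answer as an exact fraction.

Load 1 — triangular load w₀=8 kN/m (0→w₀ over full span):
  y_1 = -w₀x(7L⁴-10L²x²+3x⁴)/(360LEI) = -8·8·(7·10⁴-10·10²·8²+3·8⁴)/(360·10·50000) = -508/78125 m
Load 2 — uniform load w=13 kN/m over full span:
  y_2 = -wx(L³-2Lx²+x³)/(24EI) = -13·8·(10³-2·10·8²+8³)/(24·50000) = -377/18750 m
Load 3 — applied couple M₀=7 kN·m at a=6 m (b=L-a=4):
  y_3 = (M₀x³/(6L)-M₀(x-a)²/2+C₁x)/EI  [x>a] with C₁=M₀(3b²-L²)/(6L)=-91/15 = (7·8³/(6·10)-7·(8-6)²/2+(-91/15)·8)/50000 = -7/125000 m
Load 4 — applied couple M₀=-11 kN·m at a=4 m (b=L-a=6):
  y_4 = (M₀x³/(6L)-M₀(x-a)²/2+C₁x)/EI  [x>a] with C₁=M₀(3b²-L²)/(6L)=-22/15 = ((-11)·8³/(6·10)-(-11)·(8-4)²/2+(-22/15)·8)/50000 = -11/31250 m
Superposition: y = Σ y_i = -50657/1875000 m ≈ -0.027017 m

y(8) = -50657/1875000 m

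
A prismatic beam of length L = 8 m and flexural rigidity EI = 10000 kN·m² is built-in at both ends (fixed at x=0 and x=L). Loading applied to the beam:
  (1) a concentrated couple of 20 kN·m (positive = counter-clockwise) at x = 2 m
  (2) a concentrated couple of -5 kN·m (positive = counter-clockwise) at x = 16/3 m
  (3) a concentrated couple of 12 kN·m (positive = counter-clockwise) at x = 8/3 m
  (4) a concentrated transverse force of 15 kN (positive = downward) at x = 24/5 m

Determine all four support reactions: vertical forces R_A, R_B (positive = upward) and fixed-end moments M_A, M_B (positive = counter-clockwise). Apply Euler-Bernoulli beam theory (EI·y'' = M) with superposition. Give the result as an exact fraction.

Load 1 — applied couple M₀=20 kN·m at a=2 m (b=L-a=6):
  R_A = 6M₀ab/L³ = 6·20·2·6/8³ = 45/16 kN
  M_A = M₀b(2a-b)/L² = 20·6·(2·2-6)/8² = -15/4 kN·m
  R_B = -6M₀ab/L³ = -6·20·2·6/8³ = -45/16 kN
  M_B = M₀a(2b-a)/L² = 20·2·(2·6-2)/8² = 25/4 kN·m
Load 2 — applied couple M₀=-5 kN·m at a=16/3 m (b=L-a=8/3):
  R_A = 6M₀ab/L³ = 6·(-5)·(16/3)·(8/3)/8³ = -5/6 kN
  M_A = M₀b(2a-b)/L² = (-5)·(8/3)·(2·(16/3)-(8/3))/8² = -5/3 kN·m
  R_B = -6M₀ab/L³ = -6·(-5)·(16/3)·(8/3)/8³ = 5/6 kN
  M_B = M₀a(2b-a)/L² = (-5)·(16/3)·(2·(8/3)-(16/3))/8² = 0 kN·m
Load 3 — applied couple M₀=12 kN·m at a=8/3 m (b=L-a=16/3):
  R_A = 6M₀ab/L³ = 6·12·(8/3)·(16/3)/8³ = 2 kN
  M_A = M₀b(2a-b)/L² = 12·(16/3)·(2·(8/3)-(16/3))/8² = 0 kN·m
  R_B = -6M₀ab/L³ = -6·12·(8/3)·(16/3)/8³ = -2 kN
  M_B = M₀a(2b-a)/L² = 12·(8/3)·(2·(16/3)-(8/3))/8² = 4 kN·m
Load 4 — point force P=15 kN at a=24/5 m (b=L-a=16/5):
  R_A = Pb²(3a+b)/L³ = 15·(16/5)²·(3·(24/5)+(16/5))/8³ = 132/25 kN
  M_A = Pab²/L² = 15·(24/5)·(16/5)²/8² = 288/25 kN·m
  R_B = Pa²(a+3b)/L³ = 15·(24/5)²·((24/5)+3·(16/5))/8³ = 243/25 kN
  M_B = -Pa²b/L² = -15·(24/5)²·(16/5)/8² = -432/25 kN·m
Superposition: R_A = 11111/1200 kN, M_A = 1831/300 kN·m, R_B = 6889/1200 kN, M_B = -703/100 kN·m

R_A = 11111/1200 kN, M_A = 1831/300 kN·m, R_B = 6889/1200 kN, M_B = -703/100 kN·m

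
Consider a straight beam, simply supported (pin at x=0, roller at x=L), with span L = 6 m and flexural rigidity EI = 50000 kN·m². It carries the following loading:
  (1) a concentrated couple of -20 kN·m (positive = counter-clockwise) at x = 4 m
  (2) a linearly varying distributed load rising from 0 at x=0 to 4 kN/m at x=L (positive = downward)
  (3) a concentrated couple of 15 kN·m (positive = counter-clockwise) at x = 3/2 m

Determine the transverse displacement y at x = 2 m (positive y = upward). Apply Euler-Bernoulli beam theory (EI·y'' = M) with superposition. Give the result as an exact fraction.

Load 1 — applied couple M₀=-20 kN·m at a=4 m (b=L-a=2):
  y_1 = (M₀x³/(6L)+C₁x)/EI  [x≤a] with C₁=M₀(3b²-L²)/(6L)=40/3 = ((-20)·2³/(6·6)+(40/3)·2)/50000 = 1/2250 m
Load 2 — triangular load w₀=4 kN/m (0→w₀ over full span):
  y_2 = -w₀x(7L⁴-10L²x²+3x⁴)/(360LEI) = -4·2·(7·6⁴-10·6²·2²+3·2⁴)/(360·6·50000) = -16/28125 m
Load 3 — applied couple M₀=15 kN·m at a=3/2 m (b=L-a=9/2):
  y_3 = (M₀x³/(6L)-M₀(x-a)²/2+C₁x)/EI  [x>a] with C₁=M₀(3b²-L²)/(6L)=165/16 = (15·2³/(6·6)-15·(2-(3/2))²/2+(165/16)·2)/50000 = 53/120000 m
Superposition: y = Σ y_i = 571/1800000 m ≈ 0.000317 m

y(2) = 571/1800000 m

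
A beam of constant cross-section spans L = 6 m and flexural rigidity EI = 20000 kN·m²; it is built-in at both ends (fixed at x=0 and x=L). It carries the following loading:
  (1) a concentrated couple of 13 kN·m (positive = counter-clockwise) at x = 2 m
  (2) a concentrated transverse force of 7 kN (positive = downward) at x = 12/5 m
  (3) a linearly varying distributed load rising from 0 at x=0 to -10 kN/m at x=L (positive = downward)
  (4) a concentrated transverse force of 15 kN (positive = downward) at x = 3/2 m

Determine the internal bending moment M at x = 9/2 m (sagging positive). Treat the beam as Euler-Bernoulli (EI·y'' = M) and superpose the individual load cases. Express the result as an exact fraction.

M(9/2) = -33813/8000 kN·m

Load 1 — applied couple M₀=13 kN·m at a=2 m (b=L-a=4):
  M_1 = R_Ax - M_A - M₀  [x>a] with R_A=26/9, M_A=0 = (26/9)·(9/2) - 0 - 13 = 0 kN·m
Load 2 — point force P=7 kN at a=12/5 m (b=L-a=18/5):
  M_2 = Pa²(a+3b)(L-x)/L³ - Pa²b/L²  [x>a] = 7·(12/5)²·((12/5)+3·(18/5))·(6-(9/2))/6³ - 7·(12/5)²·(18/5)/6² = -42/125 kN·m
Load 3 — triangular load w₀=-10 kN/m (0→w₀ over full span):
  M_3 = 3w₀Lx/20 - w₀L²/30 - w₀x³/(6L) = 3·(-10)·6·(9/2)/20 - (-10)·6²/30 - (-10)·(9/2)³/(6·6) = -51/16 kN·m
Load 4 — point force P=15 kN at a=3/2 m (b=L-a=9/2):
  M_4 = Pa²(a+3b)(L-x)/L³ - Pa²b/L²  [x>a] = 15·(3/2)²·((3/2)+3·(9/2))·(6-(9/2))/6³ - 15·(3/2)²·(9/2)/6² = -45/64 kN·m
Superposition: M = Σ M_i = -33813/8000 kN·m ≈ -4.226625 kN·m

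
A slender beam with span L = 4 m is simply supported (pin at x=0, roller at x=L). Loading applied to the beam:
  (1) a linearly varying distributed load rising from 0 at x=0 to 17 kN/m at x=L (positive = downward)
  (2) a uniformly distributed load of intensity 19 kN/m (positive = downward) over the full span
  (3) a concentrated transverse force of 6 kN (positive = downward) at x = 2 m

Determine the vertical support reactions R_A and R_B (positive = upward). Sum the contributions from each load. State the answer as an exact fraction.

R_A = 157/3 kN, R_B = 191/3 kN

Load 1 — triangular load w₀=17 kN/m (0→w₀ over full span):
  R_A = w₀L/6 = 17·4/6 = 34/3 kN
  R_B = w₀L/3 = 17·4/3 = 68/3 kN
Load 2 — uniform load w=19 kN/m over full span:
  R_A = wL/2 = 19·4/2 = 38 kN
  R_B = wL/2 = 19·4/2 = 38 kN
Load 3 — point force P=6 kN at a=2 m (b=L-a=2):
  R_A = Pb/L = 6·2/4 = 3 kN
  R_B = Pa/L = 6·2/4 = 3 kN
Superposition: R_A = 157/3 kN, R_B = 191/3 kN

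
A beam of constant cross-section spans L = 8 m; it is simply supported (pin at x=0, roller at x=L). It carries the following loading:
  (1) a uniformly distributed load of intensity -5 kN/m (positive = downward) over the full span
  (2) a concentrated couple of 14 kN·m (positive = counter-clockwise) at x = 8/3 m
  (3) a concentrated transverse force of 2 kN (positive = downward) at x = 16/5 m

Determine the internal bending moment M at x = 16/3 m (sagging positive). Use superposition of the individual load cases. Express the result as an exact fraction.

Load 1 — uniform load w=-5 kN/m over full span:
  M_1 = wx(L-x)/2 = (-5)·(16/3)·(8-(16/3))/2 = -320/9 kN·m
Load 2 — applied couple M₀=14 kN·m at a=8/3 m (b=L-a=16/3):
  M_2 = M₀x/L - M₀  [x>a] = 14·(16/3)/8 - 14 = -14/3 kN·m
Load 3 — point force P=2 kN at a=16/5 m (b=L-a=24/5):
  M_3 = Pa(L-x)/L  [x>a] = 2·(16/5)·(8-(16/3))/8 = 32/15 kN·m
Superposition: M = Σ M_i = -1714/45 kN·m ≈ -38.088889 kN·m

M(16/3) = -1714/45 kN·m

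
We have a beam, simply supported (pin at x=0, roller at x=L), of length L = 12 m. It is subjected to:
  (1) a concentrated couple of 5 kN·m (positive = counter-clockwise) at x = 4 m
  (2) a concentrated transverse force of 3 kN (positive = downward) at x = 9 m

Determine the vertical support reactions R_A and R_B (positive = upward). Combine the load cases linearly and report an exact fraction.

R_A = 7/6 kN, R_B = 11/6 kN

Load 1 — applied couple M₀=5 kN·m at a=4 m (b=L-a=8):
  R_A = M₀/L = 5/12 kN
  R_B = -M₀/L = -5/12 kN
Load 2 — point force P=3 kN at a=9 m (b=L-a=3):
  R_A = Pb/L = 3·3/12 = 3/4 kN
  R_B = Pa/L = 3·9/12 = 9/4 kN
Superposition: R_A = 7/6 kN, R_B = 11/6 kN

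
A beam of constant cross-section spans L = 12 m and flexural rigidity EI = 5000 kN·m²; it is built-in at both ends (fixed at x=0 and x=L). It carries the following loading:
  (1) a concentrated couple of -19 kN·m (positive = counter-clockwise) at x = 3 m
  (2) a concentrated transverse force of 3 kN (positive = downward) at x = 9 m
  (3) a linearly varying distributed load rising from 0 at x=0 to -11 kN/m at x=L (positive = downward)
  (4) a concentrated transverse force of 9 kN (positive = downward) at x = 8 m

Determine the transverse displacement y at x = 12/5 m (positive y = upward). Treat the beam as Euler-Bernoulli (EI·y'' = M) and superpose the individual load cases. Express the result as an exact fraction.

y(12/5) = 278301/19531250 m

Load 1 — applied couple M₀=-19 kN·m at a=3 m (b=L-a=9):
  y_1 = (R_Ax³/6 - M_Ax²/2)/EI  [x≤a] with R_A=-57/32, M_A=57/16 = ((-57/32)·(12/5)³/6 - (57/16)·(12/5)²/2)/5000 = -3591/1250000 m
Load 2 — point force P=3 kN at a=9 m (b=L-a=3):
  y_2 = -Pb²x²(3aL-(3a+b)x)/(6L³EI)  [x≤a] = -3·3²·(12/5)²·(3·9·12-(3·9+3)·(12/5))/(6·12³·5000) = -189/250000 m
Load 3 — triangular load w₀=-11 kN/m (0→w₀ over full span):
  y_3 = -w₀x²(L-x)²(x+2L)/(120LEI) = -(-11)·(12/5)²·(12-(12/5))²·((12/5)+2·12)/(120·12·5000) = 209088/9765625 m
Load 4 — point force P=9 kN at a=8 m (b=L-a=4):
  y_4 = -Pb²x²(3aL-(3a+b)x)/(6L³EI)  [x≤a] = -9·4²·(12/5)²·(3·8·12-(3·8+4)·(12/5))/(6·12³·5000) = -276/78125 m
Superposition: y = Σ y_i = 278301/19531250 m ≈ 0.014249 m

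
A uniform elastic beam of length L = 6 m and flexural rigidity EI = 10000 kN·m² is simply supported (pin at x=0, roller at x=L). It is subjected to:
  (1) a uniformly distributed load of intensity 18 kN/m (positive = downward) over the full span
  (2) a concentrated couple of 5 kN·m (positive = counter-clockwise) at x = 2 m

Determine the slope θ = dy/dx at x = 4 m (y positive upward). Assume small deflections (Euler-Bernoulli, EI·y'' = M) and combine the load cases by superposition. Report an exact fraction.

θ(4) = 229/30000 rad

Load 1 — uniform load w=18 kN/m over full span:
  θ_1 = -w(L³-6Lx²+4x³)/(24EI) = -18·(6³-6·6·4²+4·4³)/(24·10000) = 39/5000 rad
Load 2 — applied couple M₀=5 kN·m at a=2 m (b=L-a=4):
  θ_2 = (M₀x²/(2L)-M₀(x-a)+C₁)/EI  [x>a] with C₁=M₀(3b²-L²)/(6L)=5/3 = (5·4²/(2·6)-5·(4-2)+(5/3))/10000 = -1/6000 rad
Superposition: θ = Σ θ_i = 229/30000 rad ≈ 0.007633 rad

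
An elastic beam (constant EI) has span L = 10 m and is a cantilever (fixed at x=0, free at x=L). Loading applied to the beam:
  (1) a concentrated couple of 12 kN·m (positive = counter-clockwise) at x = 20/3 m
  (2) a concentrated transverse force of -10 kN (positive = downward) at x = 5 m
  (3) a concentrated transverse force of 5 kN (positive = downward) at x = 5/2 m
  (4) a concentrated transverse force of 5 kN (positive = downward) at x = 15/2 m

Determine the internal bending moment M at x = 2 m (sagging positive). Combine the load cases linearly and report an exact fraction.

M(2) = 12 kN·m

Load 1 — applied couple M₀=12 kN·m at a=20/3 m (b=L-a=10/3):
  M_1 = M₀  [x≤a] = 12 = 12 kN·m
Load 2 — point force P=-10 kN at a=5 m (b=L-a=5):
  M_2 = -P(a-x)  [x≤a] = -(-10)·(5-2) = 30 kN·m
Load 3 — point force P=5 kN at a=5/2 m (b=L-a=15/2):
  M_3 = -P(a-x)  [x≤a] = -5·((5/2)-2) = -5/2 kN·m
Load 4 — point force P=5 kN at a=15/2 m (b=L-a=5/2):
  M_4 = -P(a-x)  [x≤a] = -5·((15/2)-2) = -55/2 kN·m
Superposition: M = Σ M_i = 12 kN·m ≈ 12.000000 kN·m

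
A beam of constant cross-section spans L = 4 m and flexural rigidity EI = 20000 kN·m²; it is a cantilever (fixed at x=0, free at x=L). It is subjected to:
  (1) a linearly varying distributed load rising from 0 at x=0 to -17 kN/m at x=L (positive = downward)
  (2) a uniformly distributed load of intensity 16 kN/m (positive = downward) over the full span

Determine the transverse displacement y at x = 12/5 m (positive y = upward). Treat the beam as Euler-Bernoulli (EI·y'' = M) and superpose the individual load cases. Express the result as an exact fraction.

y(12/5) = -28173/9765625 m

Load 1 — triangular load w₀=-17 kN/m (0→w₀ over full span):
  y_1 = (w₀Lx³/12-w₀L²x²/6-w₀x⁵/(120L))/EI = ((-17)·4·(12/5)³/12-(-17)·4²·(12/5)²/6-(-17)·(12/5)⁵/(120·4))/20000 = 90627/9765625 m
Load 2 — uniform load w=16 kN/m over full span:
  y_2 = -wx²(x²-4Lx+6L²)/(24EI) = -16·(12/5)²·((12/5)²-4·4·(12/5)+6·4²)/(24·20000) = -4752/390625 m
Superposition: y = Σ y_i = -28173/9765625 m ≈ -0.002885 m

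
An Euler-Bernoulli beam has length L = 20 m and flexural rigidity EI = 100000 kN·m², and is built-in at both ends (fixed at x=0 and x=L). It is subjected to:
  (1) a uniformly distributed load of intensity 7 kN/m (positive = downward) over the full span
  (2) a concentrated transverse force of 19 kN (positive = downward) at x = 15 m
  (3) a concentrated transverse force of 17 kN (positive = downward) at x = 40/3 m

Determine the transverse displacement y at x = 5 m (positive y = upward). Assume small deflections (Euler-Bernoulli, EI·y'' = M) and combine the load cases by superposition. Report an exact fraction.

y(5) = -83957/4147200 m

Load 1 — uniform load w=7 kN/m over full span:
  y_1 = -wx²(L-x)²/(24EI) = -7·5²·(20-5)²/(24·100000) = -21/1280 m
Load 2 — point force P=19 kN at a=15 m (b=L-a=5):
  y_2 = -Pb²x²(3aL-(3a+b)x)/(6L³EI)  [x≤a] = -19·5²·5²·(3·15·20-(3·15+5)·5)/(6·20³·100000) = -247/153600 m
Load 3 — point force P=17 kN at a=40/3 m (b=L-a=20/3):
  y_3 = -Pb²x²(3aL-(3a+b)x)/(6L³EI)  [x≤a] = -17·(20/3)²·5²·(3·(40/3)·20-(3·(40/3)+(20/3))·5)/(6·20³·100000) = -289/129600 m
Superposition: y = Σ y_i = -83957/4147200 m ≈ -0.020244 m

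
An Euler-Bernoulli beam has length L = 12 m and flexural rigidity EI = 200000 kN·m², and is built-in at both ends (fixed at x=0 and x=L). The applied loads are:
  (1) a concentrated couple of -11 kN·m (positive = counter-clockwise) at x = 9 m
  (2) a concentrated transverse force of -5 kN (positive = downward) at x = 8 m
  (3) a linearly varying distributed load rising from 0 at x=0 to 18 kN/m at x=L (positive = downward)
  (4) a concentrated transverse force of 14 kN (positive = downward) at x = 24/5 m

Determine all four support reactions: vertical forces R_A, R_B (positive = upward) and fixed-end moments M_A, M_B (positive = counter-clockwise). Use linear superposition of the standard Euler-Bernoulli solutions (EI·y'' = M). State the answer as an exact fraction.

R_A = 4227601/108000 kN, M_A = 1848781/18000 kN·m, R_B = 8408399/108000 kN, M_B = -2425979/18000 kN·m

Load 1 — applied couple M₀=-11 kN·m at a=9 m (b=L-a=3):
  R_A = 6M₀ab/L³ = 6·(-11)·9·3/12³ = -33/32 kN
  M_A = M₀b(2a-b)/L² = (-11)·3·(2·9-3)/12² = -55/16 kN·m
  R_B = -6M₀ab/L³ = -6·(-11)·9·3/12³ = 33/32 kN
  M_B = M₀a(2b-a)/L² = (-11)·9·(2·3-9)/12² = 33/16 kN·m
Load 2 — point force P=-5 kN at a=8 m (b=L-a=4):
  R_A = Pb²(3a+b)/L³ = (-5)·4²·(3·8+4)/12³ = -35/27 kN
  M_A = Pab²/L² = (-5)·8·4²/12² = -40/9 kN·m
  R_B = Pa²(a+3b)/L³ = (-5)·8²·(8+3·4)/12³ = -100/27 kN
  M_B = -Pa²b/L² = -(-5)·8²·4/12² = 80/9 kN·m
Load 3 — triangular load w₀=18 kN/m (0→w₀ over full span):
  R_A = 3w₀L/20 = 3·18·12/20 = 162/5 kN
  M_A = w₀L²/30 = 18·12²/30 = 432/5 kN·m
  R_B = 7w₀L/20 = 7·18·12/20 = 378/5 kN
  M_B = -w₀L²/20 = -18·12²/20 = -648/5 kN·m
Load 4 — point force P=14 kN at a=24/5 m (b=L-a=36/5):
  R_A = Pb²(3a+b)/L³ = 14·(36/5)²·(3·(24/5)+(36/5))/12³ = 1134/125 kN
  M_A = Pab²/L² = 14·(24/5)·(36/5)²/12² = 3024/125 kN·m
  R_B = Pa²(a+3b)/L³ = 14·(24/5)²·((24/5)+3·(36/5))/12³ = 616/125 kN
  M_B = -Pa²b/L² = -14·(24/5)²·(36/5)/12² = -2016/125 kN·m
Superposition: R_A = 4227601/108000 kN, M_A = 1848781/18000 kN·m, R_B = 8408399/108000 kN, M_B = -2425979/18000 kN·m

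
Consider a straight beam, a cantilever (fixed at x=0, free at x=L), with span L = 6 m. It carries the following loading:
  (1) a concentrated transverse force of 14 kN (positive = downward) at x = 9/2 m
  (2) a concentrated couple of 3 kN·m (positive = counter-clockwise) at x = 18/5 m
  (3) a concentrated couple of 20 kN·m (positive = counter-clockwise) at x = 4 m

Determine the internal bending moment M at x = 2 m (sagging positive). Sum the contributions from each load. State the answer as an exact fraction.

Load 1 — point force P=14 kN at a=9/2 m (b=L-a=3/2):
  M_1 = -P(a-x)  [x≤a] = -14·((9/2)-2) = -35 kN·m
Load 2 — applied couple M₀=3 kN·m at a=18/5 m (b=L-a=12/5):
  M_2 = M₀  [x≤a] = 3 = 3 kN·m
Load 3 — applied couple M₀=20 kN·m at a=4 m (b=L-a=2):
  M_3 = M₀  [x≤a] = 20 = 20 kN·m
Superposition: M = Σ M_i = -12 kN·m ≈ -12.000000 kN·m

M(2) = -12 kN·m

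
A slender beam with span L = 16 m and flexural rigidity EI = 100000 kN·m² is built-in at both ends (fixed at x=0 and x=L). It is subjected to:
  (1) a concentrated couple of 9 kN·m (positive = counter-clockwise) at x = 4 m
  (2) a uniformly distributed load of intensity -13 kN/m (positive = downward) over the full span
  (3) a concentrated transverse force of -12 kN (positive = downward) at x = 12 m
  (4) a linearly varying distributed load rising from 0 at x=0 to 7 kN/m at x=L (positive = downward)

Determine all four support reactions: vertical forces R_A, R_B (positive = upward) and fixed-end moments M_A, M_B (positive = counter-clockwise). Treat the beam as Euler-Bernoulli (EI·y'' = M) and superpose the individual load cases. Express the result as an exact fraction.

Load 1 — applied couple M₀=9 kN·m at a=4 m (b=L-a=12):
  R_A = 6M₀ab/L³ = 6·9·4·12/16³ = 81/128 kN
  M_A = M₀b(2a-b)/L² = 9·12·(2·4-12)/16² = -27/16 kN·m
  R_B = -6M₀ab/L³ = -6·9·4·12/16³ = -81/128 kN
  M_B = M₀a(2b-a)/L² = 9·4·(2·12-4)/16² = 45/16 kN·m
Load 2 — uniform load w=-13 kN/m over full span:
  R_A = wL/2 = (-13)·16/2 = -104 kN
  M_A = wL²/12 = (-13)·16²/12 = -832/3 kN·m
  R_B = wL/2 = (-13)·16/2 = -104 kN
  M_B = -wL²/12 = -(-13)·16²/12 = 832/3 kN·m
Load 3 — point force P=-12 kN at a=12 m (b=L-a=4):
  R_A = Pb²(3a+b)/L³ = (-12)·4²·(3·12+4)/16³ = -15/8 kN
  M_A = Pab²/L² = (-12)·12·4²/16² = -9 kN·m
  R_B = Pa²(a+3b)/L³ = (-12)·12²·(12+3·4)/16³ = -81/8 kN
  M_B = -Pa²b/L² = -(-12)·12²·4/16² = 27 kN·m
Load 4 — triangular load w₀=7 kN/m (0→w₀ over full span):
  R_A = 3w₀L/20 = 3·7·16/20 = 84/5 kN
  M_A = w₀L²/30 = 7·16²/30 = 896/15 kN·m
  R_B = 7w₀L/20 = 7·7·16/20 = 196/5 kN
  M_B = -w₀L²/20 = -7·16²/20 = -448/5 kN·m
Superposition: R_A = -56603/640 kN, M_A = -18263/80 kN·m, R_B = -48357/640 kN, M_B = 52211/240 kN·m

R_A = -56603/640 kN, M_A = -18263/80 kN·m, R_B = -48357/640 kN, M_B = 52211/240 kN·m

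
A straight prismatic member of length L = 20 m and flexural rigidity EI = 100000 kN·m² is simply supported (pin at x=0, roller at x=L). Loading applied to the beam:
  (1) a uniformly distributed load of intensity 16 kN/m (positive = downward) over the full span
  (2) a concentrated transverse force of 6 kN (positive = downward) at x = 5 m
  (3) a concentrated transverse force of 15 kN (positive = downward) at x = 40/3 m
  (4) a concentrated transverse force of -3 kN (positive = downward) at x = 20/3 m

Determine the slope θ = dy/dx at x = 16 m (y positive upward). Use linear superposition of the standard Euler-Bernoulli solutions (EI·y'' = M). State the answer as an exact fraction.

Load 1 — uniform load w=16 kN/m over full span:
  θ_1 = -w(L³-6Lx²+4x³)/(24EI) = -16·(20³-6·20·16²+4·16³)/(24·100000) = 132/3125 rad
Load 2 — point force P=6 kN at a=5 m (b=L-a=15):
  θ_2 = -Pa(2L²-6Lx+3x²+a²)/(6LEI)  [x>a] = -6·5·(2·20²-6·20·16+3·16²+5²)/(6·20·100000) = 327/400000 rad
Load 3 — point force P=15 kN at a=40/3 m (b=L-a=20/3):
  θ_3 = -Pa(2L²-6Lx+3x²+a²)/(6LEI)  [x>a] = -15·(40/3)·(2·20²-6·20·16+3·16²+(40/3)²)/(6·20·100000) = 49/16875 rad
Load 4 — point force P=-3 kN at a=20/3 m (b=L-a=40/3):
  θ_4 = -Pa(2L²-6Lx+3x²+a²)/(6LEI)  [x>a] = -(-3)·(20/3)·(2·20²-6·20·16+3·16²+(20/3)²)/(6·20·100000) = -173/337500 rad
Superposition: θ = Σ θ_i = 32723/720000 rad ≈ 0.045449 rad

θ(16) = 32723/720000 rad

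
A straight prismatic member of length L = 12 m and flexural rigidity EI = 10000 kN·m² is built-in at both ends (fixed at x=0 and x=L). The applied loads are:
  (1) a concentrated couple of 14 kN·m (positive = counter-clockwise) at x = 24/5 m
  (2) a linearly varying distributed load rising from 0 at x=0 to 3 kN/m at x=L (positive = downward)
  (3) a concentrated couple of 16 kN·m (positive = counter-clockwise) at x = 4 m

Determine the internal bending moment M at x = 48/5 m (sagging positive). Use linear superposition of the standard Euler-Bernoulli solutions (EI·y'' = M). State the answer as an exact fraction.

Load 1 — applied couple M₀=14 kN·m at a=24/5 m (b=L-a=36/5):
  M_1 = R_Ax - M_A - M₀  [x>a] with R_A=42/25, M_A=42/25 = (42/25)·(48/5) - (42/25) - 14 = 56/125 kN·m
Load 2 — triangular load w₀=3 kN/m (0→w₀ over full span):
  M_2 = 3w₀Lx/20 - w₀L²/30 - w₀x³/(6L) = 3·3·12·(48/5)/20 - 3·12²/30 - 3·(48/5)³/(6·12) = 72/125 kN·m
Load 3 — applied couple M₀=16 kN·m at a=4 m (b=L-a=8):
  M_3 = R_Ax - M_A - M₀  [x>a] with R_A=16/9, M_A=0 = (16/9)·(48/5) - 0 - 16 = 16/15 kN·m
Superposition: M = Σ M_i = 784/375 kN·m ≈ 2.090667 kN·m

M(48/5) = 784/375 kN·m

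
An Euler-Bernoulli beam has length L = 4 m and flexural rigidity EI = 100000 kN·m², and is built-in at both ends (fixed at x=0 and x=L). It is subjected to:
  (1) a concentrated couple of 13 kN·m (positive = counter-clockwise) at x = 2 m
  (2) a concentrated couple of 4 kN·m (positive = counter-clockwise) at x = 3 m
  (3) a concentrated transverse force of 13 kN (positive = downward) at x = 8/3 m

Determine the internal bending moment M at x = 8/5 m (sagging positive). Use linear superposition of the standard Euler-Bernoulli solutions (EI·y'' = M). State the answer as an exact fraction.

Load 1 — applied couple M₀=13 kN·m at a=2 m (b=L-a=2):
  M_1 = R_Ax - M_A  [x≤a] with R_A=39/8, M_A=13/4 = (39/8)·(8/5) - (13/4) = 91/20 kN·m
Load 2 — applied couple M₀=4 kN·m at a=3 m (b=L-a=1):
  M_2 = R_Ax - M_A  [x≤a] with R_A=9/8, M_A=5/4 = (9/8)·(8/5) - (5/4) = 11/20 kN·m
Load 3 — point force P=13 kN at a=8/3 m (b=L-a=4/3):
  M_3 = Pb²(3a+b)x/L³ - Pab²/L²  [x≤a] = 13·(4/3)²·(3·(8/3)+(4/3))·(8/5)/4³ - 13·(8/3)·(4/3)²/4² = 208/135 kN·m
Superposition: M = Σ M_i = 1793/270 kN·m ≈ 6.640741 kN·m

M(8/5) = 1793/270 kN·m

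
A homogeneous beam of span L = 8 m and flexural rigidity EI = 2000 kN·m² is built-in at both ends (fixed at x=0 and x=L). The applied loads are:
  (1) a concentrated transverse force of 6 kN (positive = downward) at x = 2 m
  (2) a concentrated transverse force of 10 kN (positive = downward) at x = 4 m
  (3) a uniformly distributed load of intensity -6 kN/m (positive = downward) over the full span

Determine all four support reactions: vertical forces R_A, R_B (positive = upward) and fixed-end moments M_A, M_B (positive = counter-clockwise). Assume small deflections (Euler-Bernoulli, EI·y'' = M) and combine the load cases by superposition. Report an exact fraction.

Load 1 — point force P=6 kN at a=2 m (b=L-a=6):
  R_A = Pb²(3a+b)/L³ = 6·6²·(3·2+6)/8³ = 81/16 kN
  M_A = Pab²/L² = 6·2·6²/8² = 27/4 kN·m
  R_B = Pa²(a+3b)/L³ = 6·2²·(2+3·6)/8³ = 15/16 kN
  M_B = -Pa²b/L² = -6·2²·6/8² = -9/4 kN·m
Load 2 — point force P=10 kN at a=4 m (b=L-a=4):
  R_A = Pb²(3a+b)/L³ = 10·4²·(3·4+4)/8³ = 5 kN
  M_A = Pab²/L² = 10·4·4²/8² = 10 kN·m
  R_B = Pa²(a+3b)/L³ = 10·4²·(4+3·4)/8³ = 5 kN
  M_B = -Pa²b/L² = -10·4²·4/8² = -10 kN·m
Load 3 — uniform load w=-6 kN/m over full span:
  R_A = wL/2 = (-6)·8/2 = -24 kN
  M_A = wL²/12 = (-6)·8²/12 = -32 kN·m
  R_B = wL/2 = (-6)·8/2 = -24 kN
  M_B = -wL²/12 = -(-6)·8²/12 = 32 kN·m
Superposition: R_A = -223/16 kN, M_A = -61/4 kN·m, R_B = -289/16 kN, M_B = 79/4 kN·m

R_A = -223/16 kN, M_A = -61/4 kN·m, R_B = -289/16 kN, M_B = 79/4 kN·m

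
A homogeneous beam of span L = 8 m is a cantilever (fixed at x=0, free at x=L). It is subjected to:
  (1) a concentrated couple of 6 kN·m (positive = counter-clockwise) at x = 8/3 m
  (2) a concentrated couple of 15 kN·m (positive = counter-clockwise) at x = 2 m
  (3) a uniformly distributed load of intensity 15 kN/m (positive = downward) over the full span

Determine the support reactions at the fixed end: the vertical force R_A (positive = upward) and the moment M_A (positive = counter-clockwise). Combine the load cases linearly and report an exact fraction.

Load 1 — applied couple M₀=6 kN·m at a=8/3 m (b=L-a=16/3):
  R_A = 0 kN
  M_A = -M₀ = -6 kN·m
Load 2 — applied couple M₀=15 kN·m at a=2 m (b=L-a=6):
  R_A = 0 kN
  M_A = -M₀ = -15 kN·m
Load 3 — uniform load w=15 kN/m over full span:
  R_A = wL = 15·8 = 120 kN
  M_A = wL²/2 = 15·8²/2 = 480 kN·m
Superposition: R_A = 120 kN, M_A = 459 kN·m

R_A = 120 kN, M_A = 459 kN·m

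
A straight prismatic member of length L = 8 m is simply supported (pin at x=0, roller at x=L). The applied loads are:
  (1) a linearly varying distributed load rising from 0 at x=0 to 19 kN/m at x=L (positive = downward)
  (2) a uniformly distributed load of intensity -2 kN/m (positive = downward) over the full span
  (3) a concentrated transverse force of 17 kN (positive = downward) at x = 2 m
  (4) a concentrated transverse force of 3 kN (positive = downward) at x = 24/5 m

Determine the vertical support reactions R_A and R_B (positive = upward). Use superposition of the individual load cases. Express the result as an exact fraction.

Load 1 — triangular load w₀=19 kN/m (0→w₀ over full span):
  R_A = w₀L/6 = 19·8/6 = 76/3 kN
  R_B = w₀L/3 = 19·8/3 = 152/3 kN
Load 2 — uniform load w=-2 kN/m over full span:
  R_A = wL/2 = (-2)·8/2 = -8 kN
  R_B = wL/2 = (-2)·8/2 = -8 kN
Load 3 — point force P=17 kN at a=2 m (b=L-a=6):
  R_A = Pb/L = 17·6/8 = 51/4 kN
  R_B = Pa/L = 17·2/8 = 17/4 kN
Load 4 — point force P=3 kN at a=24/5 m (b=L-a=16/5):
  R_A = Pb/L = 3·(16/5)/8 = 6/5 kN
  R_B = Pa/L = 3·(24/5)/8 = 9/5 kN
Superposition: R_A = 1877/60 kN, R_B = 2923/60 kN

R_A = 1877/60 kN, R_B = 2923/60 kN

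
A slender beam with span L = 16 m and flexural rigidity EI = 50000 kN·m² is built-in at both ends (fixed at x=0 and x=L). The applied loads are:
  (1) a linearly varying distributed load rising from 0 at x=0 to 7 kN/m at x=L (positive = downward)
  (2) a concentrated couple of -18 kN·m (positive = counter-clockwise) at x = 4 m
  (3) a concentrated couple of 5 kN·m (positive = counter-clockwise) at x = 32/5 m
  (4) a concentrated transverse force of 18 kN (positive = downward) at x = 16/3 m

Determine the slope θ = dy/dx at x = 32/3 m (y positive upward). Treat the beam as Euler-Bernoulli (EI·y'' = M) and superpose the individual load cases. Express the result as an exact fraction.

Load 1 — triangular load w₀=7 kN/m (0→w₀ over full span):
  θ_1 = -w₀(2x(L-x)(L-2x)(x+2L)+x²(L-x)²)/(120LEI) = -7·(2·(32/3)·(16-(32/3))·(16-2·(32/3))·((32/3)+2·16)+(32/3)²·(16-(32/3))²)/(120·16·50000) = 6272/3796875 rad
Load 2 — applied couple M₀=-18 kN·m at a=4 m (b=L-a=12):
  θ_2 = (R_Ax²/2 - M_Ax - M₀(x-a))/EI  [x>a] with R_A=-81/64, M_A=27/8 = ((-81/64)·(32/3)²/2 - (27/8)·(32/3) - (-18)·((32/3)-4))/50000 = 3/12500 rad
Load 3 — applied couple M₀=5 kN·m at a=32/5 m (b=L-a=48/5):
  θ_3 = (R_Ax²/2 - M_Ax - M₀(x-a))/EI  [x>a] with R_A=9/20, M_A=3/5 = ((9/20)·(32/3)²/2 - (3/5)·(32/3) - 5·((32/3)-(32/5)))/50000 = -2/46875 rad
Load 4 — point force P=18 kN at a=16/3 m (b=L-a=32/3):
  θ_4 = Pa²(L-x)(2bL-(3b+a)(L-x))/(2L³EI)  [x>a] = 18·(16/3)²·(16-(32/3))·(2·(32/3)·16-(3·(32/3)+(16/3))·(16-(32/3)))/(2·16³·50000) = 16/16875 rad
Superposition: θ = Σ θ_i = 8497/3037500 rad ≈ 0.002797 rad

θ(32/3) = 8497/3037500 rad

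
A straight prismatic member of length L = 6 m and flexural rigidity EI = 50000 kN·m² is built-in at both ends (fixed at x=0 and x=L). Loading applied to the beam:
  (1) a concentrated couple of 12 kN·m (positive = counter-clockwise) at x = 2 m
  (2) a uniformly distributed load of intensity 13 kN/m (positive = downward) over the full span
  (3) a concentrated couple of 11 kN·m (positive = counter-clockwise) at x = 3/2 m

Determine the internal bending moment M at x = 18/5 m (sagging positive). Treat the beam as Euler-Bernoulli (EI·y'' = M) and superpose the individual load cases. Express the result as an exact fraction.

Load 1 — applied couple M₀=12 kN·m at a=2 m (b=L-a=4):
  M_1 = R_Ax - M_A - M₀  [x>a] with R_A=8/3, M_A=0 = (8/3)·(18/5) - 0 - 12 = -12/5 kN·m
Load 2 — uniform load w=13 kN/m over full span:
  M_2 = wLx/2 - wL²/12 - wx²/2 = 13·6·(18/5)/2 - 13·6²/12 - 13·(18/5)²/2 = 429/25 kN·m
Load 3 — applied couple M₀=11 kN·m at a=3/2 m (b=L-a=9/2):
  M_3 = R_Ax - M_A - M₀  [x>a] with R_A=33/16, M_A=-33/16 = (33/16)·(18/5) - (-33/16) - 11 = -121/80 kN·m
Superposition: M = Σ M_i = 5299/400 kN·m ≈ 13.247500 kN·m

M(18/5) = 5299/400 kN·m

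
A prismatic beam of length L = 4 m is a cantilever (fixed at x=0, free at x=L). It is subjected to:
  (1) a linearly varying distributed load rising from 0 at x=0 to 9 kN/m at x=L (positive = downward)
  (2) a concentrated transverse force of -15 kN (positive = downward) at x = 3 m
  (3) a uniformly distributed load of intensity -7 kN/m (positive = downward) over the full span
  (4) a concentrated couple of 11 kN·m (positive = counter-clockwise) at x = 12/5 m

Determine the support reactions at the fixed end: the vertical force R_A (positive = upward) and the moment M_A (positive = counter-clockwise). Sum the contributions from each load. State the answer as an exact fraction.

Load 1 — triangular load w₀=9 kN/m (0→w₀ over full span):
  R_A = w₀L/2 = 9·4/2 = 18 kN
  M_A = w₀L²/3 = 9·4²/3 = 48 kN·m
Load 2 — point force P=-15 kN at a=3 m (b=L-a=1):
  R_A = P = (-15) = -15 kN
  M_A = Pa = (-15)·3 = -45 kN·m
Load 3 — uniform load w=-7 kN/m over full span:
  R_A = wL = (-7)·4 = -28 kN
  M_A = wL²/2 = (-7)·4²/2 = -56 kN·m
Load 4 — applied couple M₀=11 kN·m at a=12/5 m (b=L-a=8/5):
  R_A = 0 kN
  M_A = -M₀ = -11 kN·m
Superposition: R_A = -25 kN, M_A = -64 kN·m

R_A = -25 kN, M_A = -64 kN·m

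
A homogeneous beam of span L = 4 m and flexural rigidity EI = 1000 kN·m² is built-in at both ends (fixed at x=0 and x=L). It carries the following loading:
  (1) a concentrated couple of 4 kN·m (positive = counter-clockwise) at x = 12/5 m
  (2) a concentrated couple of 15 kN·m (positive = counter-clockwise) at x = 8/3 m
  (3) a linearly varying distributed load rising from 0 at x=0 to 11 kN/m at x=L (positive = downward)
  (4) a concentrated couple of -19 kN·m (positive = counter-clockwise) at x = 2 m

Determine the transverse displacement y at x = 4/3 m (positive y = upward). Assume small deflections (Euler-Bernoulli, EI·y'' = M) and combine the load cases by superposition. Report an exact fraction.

y(4/3) = -39499/9112500 m

Load 1 — applied couple M₀=4 kN·m at a=12/5 m (b=L-a=8/5):
  y_1 = (R_Ax³/6 - M_Ax²/2)/EI  [x≤a] with R_A=36/25, M_A=32/25 = ((36/25)·(4/3)³/6 - (32/25)·(4/3)²/2)/1000 = -16/28125 m
Load 2 — applied couple M₀=15 kN·m at a=8/3 m (b=L-a=4/3):
  y_2 = (R_Ax³/6 - M_Ax²/2)/EI  [x≤a] with R_A=5, M_A=5 = (5·(4/3)³/6 - 5·(4/3)²/2)/1000 = -1/405 m
Load 3 — triangular load w₀=11 kN/m (0→w₀ over full span):
  y_3 = -w₀x²(L-x)²(x+2L)/(120LEI) = -11·(4/3)²·(4-(4/3))²·((4/3)+2·4)/(120·4·1000) = -1232/455625 m
Load 4 — applied couple M₀=-19 kN·m at a=2 m (b=L-a=2):
  y_4 = (R_Ax³/6 - M_Ax²/2)/EI  [x≤a] with R_A=-57/8, M_A=-19/4 = ((-57/8)·(4/3)³/6 - (-19/4)·(4/3)²/2)/1000 = 19/13500 m
Superposition: y = Σ y_i = -39499/9112500 m ≈ -0.004335 m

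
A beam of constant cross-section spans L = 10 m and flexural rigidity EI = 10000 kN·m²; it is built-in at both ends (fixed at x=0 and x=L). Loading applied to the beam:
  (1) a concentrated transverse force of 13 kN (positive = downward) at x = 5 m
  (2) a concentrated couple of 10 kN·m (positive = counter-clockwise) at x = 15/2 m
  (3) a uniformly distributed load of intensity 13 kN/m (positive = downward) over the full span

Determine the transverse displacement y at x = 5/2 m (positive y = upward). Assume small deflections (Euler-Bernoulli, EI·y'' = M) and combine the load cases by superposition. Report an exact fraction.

Load 1 — point force P=13 kN at a=5 m (b=L-a=5):
  y_1 = -Pb²x²(3aL-(3a+b)x)/(6L³EI)  [x≤a] = -13·5²·(5/2)²·(3·5·10-(3·5+5)·(5/2))/(6·10³·10000) = -13/3840 m
Load 2 — applied couple M₀=10 kN·m at a=15/2 m (b=L-a=5/2):
  y_2 = (R_Ax³/6 - M_Ax²/2)/EI  [x≤a] with R_A=9/8, M_A=25/8 = ((9/8)·(5/2)³/6 - (25/8)·(5/2)²/2)/10000 = -7/10240 m
Load 3 — uniform load w=13 kN/m over full span:
  y_3 = -wx²(L-x)²/(24EI) = -13·(5/2)²·(10-(5/2))²/(24·10000) = -39/2048 m
Superposition: y = Σ y_i = -71/3072 m ≈ -0.023112 m

y(5/2) = -71/3072 m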